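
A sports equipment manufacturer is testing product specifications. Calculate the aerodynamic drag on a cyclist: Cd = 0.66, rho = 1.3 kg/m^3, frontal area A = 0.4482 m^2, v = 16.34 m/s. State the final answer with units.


Fd = 0.5 * Cd * rho * A * v^2
Fd = 0.5 * 0.66 * 1.3 * 0.4482 * 16.34^2
v^2 = 266.9956
Fd = 0.5 * 0.66 * 1.3 * 0.4482 * 266.9956 = 51.3373 N

51.3373 N


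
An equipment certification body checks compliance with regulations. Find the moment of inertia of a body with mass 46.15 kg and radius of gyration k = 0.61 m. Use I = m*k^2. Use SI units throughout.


I = m * k^2
I = 46.15 * 0.61^2
I = 46.15 * 0.3721 = 17.1724 kg*m^2

17.1724 kg*m^2


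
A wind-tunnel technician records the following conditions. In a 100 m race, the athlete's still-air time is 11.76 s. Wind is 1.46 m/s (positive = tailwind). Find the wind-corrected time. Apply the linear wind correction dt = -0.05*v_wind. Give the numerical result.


dt = -0.05 * v_wind = -0.05 * 1.46 = -0.073 s
t_corrected = t_still + dt = 11.76 + (-0.073)
t_corrected = 11.687 s

11.687 s


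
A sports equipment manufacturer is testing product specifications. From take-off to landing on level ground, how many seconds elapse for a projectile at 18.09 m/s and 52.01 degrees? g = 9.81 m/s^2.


T = 2*v*sin(theta)/g
sin(theta) = sin(52.01 deg) = 0.7881
T = 2*18.09*0.7881 / 9.81
T = 28.5141 / 9.81 = 2.9066 s

2.9066 s


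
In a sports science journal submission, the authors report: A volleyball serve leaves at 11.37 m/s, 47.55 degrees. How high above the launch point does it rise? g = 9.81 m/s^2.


H = (v*sin(theta))^2 / (2*g)
vy = v*sin(theta) = 11.37 * sin(47.55 deg) = 8.3895 m/s
H = vy^2 / (2*g) = 70.3844 / (2*9.81)
H = 70.3844 / 19.62 = 3.5874 m

3.5874 m


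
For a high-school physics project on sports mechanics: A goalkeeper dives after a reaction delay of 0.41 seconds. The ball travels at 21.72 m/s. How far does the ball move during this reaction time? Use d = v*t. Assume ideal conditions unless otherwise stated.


d = v * t
d = 21.72 * 0.41
d = 8.9052 m

8.9052 m


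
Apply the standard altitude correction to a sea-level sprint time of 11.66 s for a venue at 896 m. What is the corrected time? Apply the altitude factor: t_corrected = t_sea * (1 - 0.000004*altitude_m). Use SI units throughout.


Correction factor = 1 - 0.000004 * 896 = 0.996416
t_corrected = t_sea * factor = 11.66 * 0.996416
t_corrected = 11.6182 s

11.6182 s


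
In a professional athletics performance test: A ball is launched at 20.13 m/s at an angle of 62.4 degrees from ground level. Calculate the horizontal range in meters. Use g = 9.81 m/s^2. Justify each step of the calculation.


R = v^2 * sin(2*theta) / g
Convert angle to radians: theta = 62.4 deg = 1.0891 rad
sin(2*theta) = sin(2.1782) = 0.8211
R = 20.13^2 * 0.8211 / 9.81
R = 405.2169 * 0.8211 / 9.81 = 33.9188 m

33.9188 m


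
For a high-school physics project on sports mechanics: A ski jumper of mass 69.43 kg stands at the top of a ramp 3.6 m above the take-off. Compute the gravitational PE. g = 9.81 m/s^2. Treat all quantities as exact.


PE = m * g * h
PE = 69.43 * 9.81 * 3.6
PE = 681.1083 * 3.6 = 2451.9899 J

2451.9899 J


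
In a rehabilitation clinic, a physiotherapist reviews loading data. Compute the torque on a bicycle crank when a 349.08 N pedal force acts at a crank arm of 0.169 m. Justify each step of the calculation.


tau = F * d
tau = 349.08 * 0.169
tau = 58.9945 N*m

58.9945 N*m


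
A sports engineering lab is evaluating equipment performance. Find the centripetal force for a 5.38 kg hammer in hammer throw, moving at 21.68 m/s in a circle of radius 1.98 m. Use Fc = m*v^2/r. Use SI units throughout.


Fc = m * v^2 / r
v^2 = 21.68^2 = 470.0224
Fc = 5.38 * 470.0224 / 1.98
Fc = 2528.7205 / 1.98 = 1277.1316 N

1277.1316 N


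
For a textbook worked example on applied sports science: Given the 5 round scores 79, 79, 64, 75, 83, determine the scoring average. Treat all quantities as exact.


Average = sum / n
Sum = 380
Average = 380 / 5 = 76

76


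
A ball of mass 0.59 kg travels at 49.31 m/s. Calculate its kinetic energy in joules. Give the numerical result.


KE = 0.5 * m * v^2
KE = 0.5 * 0.59 * 49.31^2
KE = 0.5 * 0.59 * 2431.4761 = 717.2854 J

717.2854 J


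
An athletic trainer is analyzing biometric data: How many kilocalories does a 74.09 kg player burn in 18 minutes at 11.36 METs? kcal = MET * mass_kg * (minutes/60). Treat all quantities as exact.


kcal = MET * mass * time_hr
Convert time: 18 min = 0.3 hr
kcal = 11.36 * 74.09 * 0.3
kcal = 252.4987 kcal

252.4987 kcal


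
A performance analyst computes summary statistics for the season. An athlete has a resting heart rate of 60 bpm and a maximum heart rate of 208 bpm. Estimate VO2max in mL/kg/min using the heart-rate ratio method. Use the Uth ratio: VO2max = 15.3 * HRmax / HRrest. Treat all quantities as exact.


VO2max = 15.3 * HRmax / HRrest
VO2max = 15.3 * 208 / 60
VO2max = 3182.4 / 60 = 53.04 mL/kg/min

53.04 mL/kg/min


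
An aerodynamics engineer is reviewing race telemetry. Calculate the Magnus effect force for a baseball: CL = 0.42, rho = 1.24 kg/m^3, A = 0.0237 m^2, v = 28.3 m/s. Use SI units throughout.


FM = 0.5 * CL * rho * A * v^2
FM = 0.5 * 0.42 * 1.24 * 0.0237 * 28.3^2
v^2 = 800.89
FM = 0.5 * 0.42 * 1.24 * 0.0237 * 800.89 = 4.9427 N

4.9427 N


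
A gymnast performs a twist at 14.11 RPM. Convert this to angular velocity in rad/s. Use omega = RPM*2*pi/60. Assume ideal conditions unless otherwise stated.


omega = RPM * 2 * pi / 60
omega = 14.11 * 2 * 3.14159 / 60
omega = 88.6557 / 60 = 1.4776 rad/s

1.4776 rad/s


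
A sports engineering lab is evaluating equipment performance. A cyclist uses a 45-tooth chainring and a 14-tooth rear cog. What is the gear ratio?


GR = front_teeth / rear_teeth
GR = 45 / 14
GR = 3.2143

3.2143


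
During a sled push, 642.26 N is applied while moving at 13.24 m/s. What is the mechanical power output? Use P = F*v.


P = F * v
P = 642.26 * 13.24
P = 8503.5224 W

8503.5224 W


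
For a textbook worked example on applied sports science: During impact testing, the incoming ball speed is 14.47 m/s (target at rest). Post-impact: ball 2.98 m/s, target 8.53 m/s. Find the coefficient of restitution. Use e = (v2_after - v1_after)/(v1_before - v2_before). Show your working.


e = (v2_after - v1_after) / (v1_before - v2_before)
Numerator = 8.53 - 2.98 = 5.55
Denominator = 14.47 - 0 = 14.47
e = 5.55 / 14.47 = 0.3836

0.3836


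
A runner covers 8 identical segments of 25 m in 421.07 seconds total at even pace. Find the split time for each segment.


Split time = total_time / n_laps = 421.07 / 8
Split time = 52.6337 s per lap

52.6337 s


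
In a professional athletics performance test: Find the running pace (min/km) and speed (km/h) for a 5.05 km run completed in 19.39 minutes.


Pace = time / distance = 19.39 min / 5.05 km = 3.8396 min/km
Speed = distance / time_in_hours = 5.05 / 0.3232 hr
Speed = 15.6266 km/h

3.8396 min/km, 15.6266 km/h


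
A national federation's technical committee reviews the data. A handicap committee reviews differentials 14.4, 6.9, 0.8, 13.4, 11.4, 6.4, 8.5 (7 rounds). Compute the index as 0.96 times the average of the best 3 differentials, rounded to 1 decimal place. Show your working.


All differentials: 14.4, 6.9, 0.8, 13.4, 11.4, 6.4, 8.5
Sorted: 0.8, 6.4, 6.9, 8.5, 11.4, 13.4, 14.4
Best 3: 0.8, 6.4, 6.9
Average of best = 14.1 / 3 = 4.7
Raw index = 4.7 * 0.96 = 4.512
Handicap index = round(4.512, 1) = 4.5

4.5


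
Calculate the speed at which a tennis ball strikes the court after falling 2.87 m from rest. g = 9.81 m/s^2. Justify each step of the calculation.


v = sqrt(2 * g * h)
v = sqrt(2 * 9.81 * 2.87)
v = sqrt(56.3094) = 7.504 m/s

7.504 m/s


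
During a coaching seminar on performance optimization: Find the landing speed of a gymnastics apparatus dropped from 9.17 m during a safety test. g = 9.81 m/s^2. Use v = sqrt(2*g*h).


v = sqrt(2 * g * h)
v = sqrt(2 * 9.81 * 9.17)
v = sqrt(179.9154) = 13.4133 m/s

13.4133 m/s


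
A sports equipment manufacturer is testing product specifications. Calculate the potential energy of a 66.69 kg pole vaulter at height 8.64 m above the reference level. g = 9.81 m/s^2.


PE = m * g * h
PE = 66.69 * 9.81 * 8.64
PE = 654.2289 * 8.64 = 5652.5377 J

5652.5377 J


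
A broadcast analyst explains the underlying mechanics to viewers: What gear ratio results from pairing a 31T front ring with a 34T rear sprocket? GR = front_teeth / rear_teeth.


GR = front_teeth / rear_teeth
GR = 31 / 34
GR = 0.9118

0.9118


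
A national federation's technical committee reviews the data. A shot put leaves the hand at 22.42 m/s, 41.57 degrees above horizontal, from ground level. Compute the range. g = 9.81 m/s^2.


R = v^2 * sin(2*theta) / g
Convert angle to radians: theta = 41.57 deg = 0.7255 rad
sin(2*theta) = sin(1.4511) = 0.9928
R = 22.42^2 * 0.9928 / 9.81
R = 502.6564 * 0.9928 / 9.81 = 50.8724 m

50.8724 m


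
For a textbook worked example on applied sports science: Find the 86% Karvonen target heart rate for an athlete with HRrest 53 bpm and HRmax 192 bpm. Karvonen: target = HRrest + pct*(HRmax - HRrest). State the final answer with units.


Target = HRrest + pct*(HRmax - HRrest)
Heart rate reserve = HRmax - HRrest = 192 - 53 = 139 bpm
Fraction = 86% = 0.86
Target = 53 + 0.86 * 139
Target = 53 + 119.54 = 172.54 bpm

172.54 bpm


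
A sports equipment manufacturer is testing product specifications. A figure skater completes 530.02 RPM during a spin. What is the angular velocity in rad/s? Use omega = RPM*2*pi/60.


omega = RPM * 2 * pi / 60
omega = 530.02 * 2 * 3.14159 / 60
omega = 3330.2139 / 60 = 55.5036 rad/s

55.5036 rad/s


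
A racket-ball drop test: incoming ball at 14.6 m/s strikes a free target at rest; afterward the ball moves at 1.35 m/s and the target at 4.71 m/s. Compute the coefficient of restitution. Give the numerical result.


e = (v2_after - v1_after) / (v1_before - v2_before)
Numerator = 4.71 - 1.35 = 3.36
Denominator = 14.6 - 0 = 14.6
e = 3.36 / 14.6 = 0.2301

0.2301


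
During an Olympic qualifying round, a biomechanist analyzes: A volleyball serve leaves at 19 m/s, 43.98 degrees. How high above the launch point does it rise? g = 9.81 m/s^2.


H = (v*sin(theta))^2 / (2*g)
vy = v*sin(theta) = 19 * sin(43.98 deg) = 13.1937 m/s
H = vy^2 / (2*g) = 174.0747 / (2*9.81)
H = 174.0747 / 19.62 = 8.8723 m

8.8723 m


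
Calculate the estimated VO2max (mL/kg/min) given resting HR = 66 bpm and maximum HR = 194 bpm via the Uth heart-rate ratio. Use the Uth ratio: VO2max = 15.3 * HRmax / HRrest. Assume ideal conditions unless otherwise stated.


VO2max = 15.3 * HRmax / HRrest
VO2max = 15.3 * 194 / 66
VO2max = 2968.2 / 66 = 44.9727 mL/kg/min

44.9727 mL/kg/min


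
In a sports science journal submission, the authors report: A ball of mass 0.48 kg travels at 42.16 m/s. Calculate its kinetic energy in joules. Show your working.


KE = 0.5 * m * v^2
KE = 0.5 * 0.48 * 42.16^2
KE = 0.5 * 0.48 * 1777.4656 = 426.5917 J

426.5917 J


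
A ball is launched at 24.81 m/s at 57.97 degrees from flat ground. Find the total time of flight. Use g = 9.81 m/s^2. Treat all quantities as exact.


T = 2*v*sin(theta)/g
sin(theta) = sin(57.97 deg) = 0.8478
T = 2*24.81*0.8478 / 9.81
T = 42.0664 / 9.81 = 4.2881 s

4.2881 s


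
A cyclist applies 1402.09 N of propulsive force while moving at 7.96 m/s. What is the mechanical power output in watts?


P = F * v
P = 1402.09 * 7.96
P = 11160.6364 W

11160.6364 W


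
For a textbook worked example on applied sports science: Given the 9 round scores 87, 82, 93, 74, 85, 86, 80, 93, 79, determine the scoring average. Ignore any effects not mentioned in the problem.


Average = sum / n
Sum = 759
Average = 759 / 9 = 84.3333

84.3333


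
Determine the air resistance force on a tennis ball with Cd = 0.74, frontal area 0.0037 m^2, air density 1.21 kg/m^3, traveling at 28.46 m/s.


Fd = 0.5 * Cd * rho * A * v^2
Fd = 0.5 * 0.74 * 1.21 * 0.0037 * 28.46^2
v^2 = 809.9716
Fd = 0.5 * 0.74 * 1.21 * 0.0037 * 809.9716 = 1.3417 N

1.3417 N


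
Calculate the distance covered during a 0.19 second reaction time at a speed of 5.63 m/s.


d = v * t
d = 5.63 * 0.19
d = 1.0697 m

1.0697 m


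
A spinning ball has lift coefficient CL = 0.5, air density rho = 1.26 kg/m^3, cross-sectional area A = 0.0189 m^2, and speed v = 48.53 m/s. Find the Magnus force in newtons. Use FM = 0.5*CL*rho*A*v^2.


FM = 0.5 * CL * rho * A * v^2
FM = 0.5 * 0.5 * 1.26 * 0.0189 * 48.53^2
v^2 = 2355.1609
FM = 0.5 * 0.5 * 1.26 * 0.0189 * 2355.1609 = 14.0215 N

14.0215 N


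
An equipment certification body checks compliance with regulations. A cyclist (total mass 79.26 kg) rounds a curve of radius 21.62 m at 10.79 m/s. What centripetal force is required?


Fc = m * v^2 / r
v^2 = 10.79^2 = 116.4241
Fc = 79.26 * 116.4241 / 21.62
Fc = 9227.7742 / 21.62 = 426.8166 N

426.8166 N


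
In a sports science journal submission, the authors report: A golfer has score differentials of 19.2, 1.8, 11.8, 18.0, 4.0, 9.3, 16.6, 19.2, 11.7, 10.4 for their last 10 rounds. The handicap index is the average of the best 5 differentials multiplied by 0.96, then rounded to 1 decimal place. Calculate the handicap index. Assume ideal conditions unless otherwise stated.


All differentials: 19.2, 1.8, 11.8, 18.0, 4.0, 9.3, 16.6, 19.2, 11.7, 10.4
Sorted: 1.8, 4.0, 9.3, 10.4, 11.7, 11.8, 16.6, 18.0, 19.2, 19.2
Best 5: 1.8, 4.0, 9.3, 10.4, 11.7
Average of best = 37.2 / 5 = 7.44
Raw index = 7.44 * 0.96 = 7.1424
Handicap index = round(7.1424, 1) = 7.1

7.1


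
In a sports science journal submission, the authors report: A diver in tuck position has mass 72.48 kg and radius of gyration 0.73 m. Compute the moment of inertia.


I = m * k^2
I = 72.48 * 0.73^2
I = 72.48 * 0.5329 = 38.6246 kg*m^2

38.6246 kg*m^2


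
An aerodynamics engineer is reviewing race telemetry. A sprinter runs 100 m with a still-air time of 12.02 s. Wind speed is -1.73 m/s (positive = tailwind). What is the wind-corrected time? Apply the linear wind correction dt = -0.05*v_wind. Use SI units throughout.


dt = -0.05 * v_wind = -0.05 * -1.73 = 0.0865 s
t_corrected = t_still + dt = 12.02 + (0.0865)
t_corrected = 12.1065 s

12.1065 s


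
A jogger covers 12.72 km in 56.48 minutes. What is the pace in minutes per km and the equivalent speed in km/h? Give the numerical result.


Pace = time / distance = 56.48 min / 12.72 km = 4.4403 min/km
Speed = distance / time_in_hours = 12.72 / 0.9413 hr
Speed = 13.5127 km/h

4.4403 min/km, 13.5127 km/h


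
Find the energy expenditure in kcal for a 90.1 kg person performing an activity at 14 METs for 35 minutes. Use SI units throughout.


kcal = MET * mass * time_hr
Convert time: 35 min = 0.5833 hr
kcal = 14 * 90.1 * 0.5833
kcal = 735.8167 kcal

735.8167 kcal


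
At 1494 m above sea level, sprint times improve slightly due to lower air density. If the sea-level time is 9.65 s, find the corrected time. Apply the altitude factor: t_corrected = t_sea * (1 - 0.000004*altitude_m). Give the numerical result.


Correction factor = 1 - 0.000004 * 1494 = 0.994024
t_corrected = t_sea * factor = 9.65 * 0.994024
t_corrected = 9.5923 s

9.5923 s


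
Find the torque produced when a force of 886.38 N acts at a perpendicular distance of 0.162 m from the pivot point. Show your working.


tau = F * d
tau = 886.38 * 0.162
tau = 143.5936 N*m

143.5936 N*m


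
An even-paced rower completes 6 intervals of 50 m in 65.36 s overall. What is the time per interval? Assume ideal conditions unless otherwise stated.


Split time = total_time / n_laps = 65.36 / 6
Split time = 10.8933 s per lap

10.8933 s


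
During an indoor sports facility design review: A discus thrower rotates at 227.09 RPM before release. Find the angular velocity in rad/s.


omega = RPM * 2 * pi / 60
omega = 227.09 * 2 * 3.14159 / 60
omega = 1426.8486 / 60 = 23.7808 rad/s

23.7808 rad/s


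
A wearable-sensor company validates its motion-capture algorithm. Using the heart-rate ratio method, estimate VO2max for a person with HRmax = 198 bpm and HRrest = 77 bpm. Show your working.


VO2max = 15.3 * HRmax / HRrest
VO2max = 15.3 * 198 / 77
VO2max = 3029.4 / 77 = 39.3429 mL/kg/min

39.3429 mL/kg/min


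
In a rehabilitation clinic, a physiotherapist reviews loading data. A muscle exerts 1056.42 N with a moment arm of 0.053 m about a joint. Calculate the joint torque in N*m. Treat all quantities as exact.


tau = F * d
tau = 1056.42 * 0.053
tau = 55.9903 N*m

55.9903 N*m


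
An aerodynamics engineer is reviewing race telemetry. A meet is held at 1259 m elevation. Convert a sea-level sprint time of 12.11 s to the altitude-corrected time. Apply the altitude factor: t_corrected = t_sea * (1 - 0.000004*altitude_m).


Correction factor = 1 - 0.000004 * 1259 = 0.994964
t_corrected = t_sea * factor = 12.11 * 0.994964
t_corrected = 12.049 s

12.049 s


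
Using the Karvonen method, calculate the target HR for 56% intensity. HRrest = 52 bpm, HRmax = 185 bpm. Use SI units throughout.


Target = HRrest + pct*(HRmax - HRrest)
Heart rate reserve = HRmax - HRrest = 185 - 52 = 133 bpm
Fraction = 56% = 0.56
Target = 52 + 0.56 * 133
Target = 52 + 74.48 = 126.48 bpm

126.48 bpm


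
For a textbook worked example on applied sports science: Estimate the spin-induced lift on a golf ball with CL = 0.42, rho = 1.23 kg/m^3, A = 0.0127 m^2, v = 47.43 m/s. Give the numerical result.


FM = 0.5 * CL * rho * A * v^2
FM = 0.5 * 0.42 * 1.23 * 0.0127 * 47.43^2
v^2 = 2249.6049
FM = 0.5 * 0.42 * 1.23 * 0.0127 * 2249.6049 = 7.3796 N

7.3796 N


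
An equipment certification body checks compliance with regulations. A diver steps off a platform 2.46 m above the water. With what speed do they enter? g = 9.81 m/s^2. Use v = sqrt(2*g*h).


v = sqrt(2 * g * h)
v = sqrt(2 * 9.81 * 2.46)
v = sqrt(48.2652) = 6.9473 m/s

6.9473 m/s


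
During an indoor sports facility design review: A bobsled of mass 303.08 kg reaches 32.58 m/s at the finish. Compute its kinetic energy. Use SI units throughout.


KE = 0.5 * m * v^2
KE = 0.5 * 303.08 * 32.58^2
KE = 0.5 * 303.08 * 1061.4564 = 160853.1029 J

160853.1029 J


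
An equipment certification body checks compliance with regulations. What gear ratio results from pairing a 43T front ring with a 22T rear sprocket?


GR = front_teeth / rear_teeth
GR = 43 / 22
GR = 1.9545

1.9545


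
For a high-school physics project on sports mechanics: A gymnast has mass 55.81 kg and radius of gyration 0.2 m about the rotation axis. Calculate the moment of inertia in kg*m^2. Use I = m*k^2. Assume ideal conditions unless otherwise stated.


I = m * k^2
I = 55.81 * 0.2^2
I = 55.81 * 0.04 = 2.2324 kg*m^2

2.2324 kg*m^2


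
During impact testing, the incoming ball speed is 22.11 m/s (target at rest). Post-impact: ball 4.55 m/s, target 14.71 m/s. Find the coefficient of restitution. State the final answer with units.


e = (v2_after - v1_after) / (v1_before - v2_before)
Numerator = 14.71 - 4.55 = 10.16
Denominator = 22.11 - 0 = 22.11
e = 10.16 / 22.11 = 0.4595

0.4595


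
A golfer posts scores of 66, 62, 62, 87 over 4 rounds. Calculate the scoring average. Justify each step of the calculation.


Average = sum / n
Sum = 277
Average = 277 / 4 = 69.25

69.25


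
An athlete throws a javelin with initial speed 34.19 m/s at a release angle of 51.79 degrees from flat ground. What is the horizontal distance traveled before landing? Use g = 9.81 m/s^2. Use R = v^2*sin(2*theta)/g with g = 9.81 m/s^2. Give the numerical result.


R = v^2 * sin(2*theta) / g
Convert angle to radians: theta = 51.79 deg = 0.9039 rad
sin(2*theta) = sin(1.8078) = 0.972
R = 34.19^2 * 0.972 / 9.81
R = 1168.9561 * 0.972 / 9.81 = 115.8283 m

115.8283 m


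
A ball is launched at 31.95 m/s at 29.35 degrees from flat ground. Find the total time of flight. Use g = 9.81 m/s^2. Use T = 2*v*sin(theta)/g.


T = 2*v*sin(theta)/g
sin(theta) = sin(29.35 deg) = 0.4901
T = 2*31.95*0.4901 / 9.81
T = 31.3202 / 9.81 = 3.1927 s

3.1927 s


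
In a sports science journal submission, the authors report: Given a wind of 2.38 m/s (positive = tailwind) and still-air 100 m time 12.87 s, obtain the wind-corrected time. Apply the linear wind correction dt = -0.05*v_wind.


dt = -0.05 * v_wind = -0.05 * 2.38 = -0.119 s
t_corrected = t_still + dt = 12.87 + (-0.119)
t_corrected = 12.751 s

12.751 s


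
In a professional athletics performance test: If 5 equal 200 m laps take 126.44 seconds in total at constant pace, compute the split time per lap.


Split time = total_time / n_laps = 126.44 / 5
Split time = 25.288 s per lap

25.288 s


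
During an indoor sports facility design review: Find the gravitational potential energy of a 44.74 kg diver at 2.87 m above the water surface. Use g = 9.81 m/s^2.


PE = m * g * h
PE = 44.74 * 9.81 * 2.87
PE = 438.8994 * 2.87 = 1259.6413 J

1259.6413 J


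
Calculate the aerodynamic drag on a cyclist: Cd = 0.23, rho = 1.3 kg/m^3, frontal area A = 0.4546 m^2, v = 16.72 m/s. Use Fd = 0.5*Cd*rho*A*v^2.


Fd = 0.5 * Cd * rho * A * v^2
Fd = 0.5 * 0.23 * 1.3 * 0.4546 * 16.72^2
v^2 = 279.5584
Fd = 0.5 * 0.23 * 1.3 * 0.4546 * 279.5584 = 18.9995 N

18.9995 N


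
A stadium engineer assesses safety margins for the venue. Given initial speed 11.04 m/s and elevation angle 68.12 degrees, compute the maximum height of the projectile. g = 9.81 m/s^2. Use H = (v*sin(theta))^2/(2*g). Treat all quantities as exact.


H = (v*sin(theta))^2 / (2*g)
vy = v*sin(theta) = 11.04 * sin(68.12 deg) = 10.2447 m/s
H = vy^2 / (2*g) = 104.9549 / (2*9.81)
H = 104.9549 / 19.62 = 5.3494 m

5.3494 m


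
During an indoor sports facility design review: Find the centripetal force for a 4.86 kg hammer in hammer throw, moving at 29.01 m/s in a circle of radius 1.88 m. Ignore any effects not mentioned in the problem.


Fc = m * v^2 / r
v^2 = 29.01^2 = 841.5801
Fc = 4.86 * 841.5801 / 1.88
Fc = 4090.0793 / 1.88 = 2175.5741 N

2175.5741 N


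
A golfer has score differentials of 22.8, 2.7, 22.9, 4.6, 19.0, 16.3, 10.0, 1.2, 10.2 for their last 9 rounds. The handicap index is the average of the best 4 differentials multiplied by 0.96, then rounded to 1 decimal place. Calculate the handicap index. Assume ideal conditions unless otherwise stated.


All differentials: 22.8, 2.7, 22.9, 4.6, 19.0, 16.3, 10.0, 1.2, 10.2
Sorted: 1.2, 2.7, 4.6, 10.0, 10.2, 16.3, 19.0, 22.8, 22.9
Best 4: 1.2, 2.7, 4.6, 10.0
Average of best = 18.5 / 4 = 4.625
Raw index = 4.625 * 0.96 = 4.44
Handicap index = round(4.44, 1) = 4.4

4.4


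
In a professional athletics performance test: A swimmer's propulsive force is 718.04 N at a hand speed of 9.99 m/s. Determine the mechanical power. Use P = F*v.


P = F * v
P = 718.04 * 9.99
P = 7173.2196 W

7173.2196 W


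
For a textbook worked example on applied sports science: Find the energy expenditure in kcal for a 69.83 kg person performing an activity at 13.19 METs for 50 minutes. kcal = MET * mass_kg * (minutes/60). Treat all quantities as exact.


kcal = MET * mass * time_hr
Convert time: 50 min = 0.8333 hr
kcal = 13.19 * 69.83 * 0.8333
kcal = 767.5481 kcal

767.5481 kcal


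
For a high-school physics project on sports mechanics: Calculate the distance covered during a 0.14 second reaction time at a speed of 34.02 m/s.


d = v * t
d = 34.02 * 0.14
d = 4.7628 m

4.7628 m


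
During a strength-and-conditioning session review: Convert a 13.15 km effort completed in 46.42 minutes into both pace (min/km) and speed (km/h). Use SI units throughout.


Pace = time / distance = 46.42 min / 13.15 km = 3.53 min/km
Speed = distance / time_in_hours = 13.15 / 0.7737 hr
Speed = 16.997 km/h

3.53 min/km, 16.997 km/h


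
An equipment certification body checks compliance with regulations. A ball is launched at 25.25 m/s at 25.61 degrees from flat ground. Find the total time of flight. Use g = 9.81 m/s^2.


T = 2*v*sin(theta)/g
sin(theta) = sin(25.61 deg) = 0.4322
T = 2*25.25*0.4322 / 9.81
T = 21.8283 / 9.81 = 2.2251 s

2.2251 s


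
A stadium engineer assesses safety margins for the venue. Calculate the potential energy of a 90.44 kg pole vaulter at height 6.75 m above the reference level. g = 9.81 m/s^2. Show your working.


PE = m * g * h
PE = 90.44 * 9.81 * 6.75
PE = 887.2164 * 6.75 = 5988.7107 J

5988.7107 J


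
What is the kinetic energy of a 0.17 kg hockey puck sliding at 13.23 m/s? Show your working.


KE = 0.5 * m * v^2
KE = 0.5 * 0.17 * 13.23^2
KE = 0.5 * 0.17 * 175.0329 = 14.8778 J

14.8778 J


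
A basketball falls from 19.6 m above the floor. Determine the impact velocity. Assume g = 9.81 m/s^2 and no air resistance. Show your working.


v = sqrt(2 * g * h)
v = sqrt(2 * 9.81 * 19.6)
v = sqrt(384.552) = 19.61 m/s

19.61 m/s


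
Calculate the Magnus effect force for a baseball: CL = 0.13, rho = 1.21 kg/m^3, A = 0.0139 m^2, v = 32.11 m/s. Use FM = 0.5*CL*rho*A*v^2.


FM = 0.5 * CL * rho * A * v^2
FM = 0.5 * 0.13 * 1.21 * 0.0139 * 32.11^2
v^2 = 1031.0521
FM = 0.5 * 0.13 * 1.21 * 0.0139 * 1031.0521 = 1.1272 N

1.1272 N


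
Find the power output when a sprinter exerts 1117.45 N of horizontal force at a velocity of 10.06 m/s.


P = F * v
P = 1117.45 * 10.06
P = 11241.547 W

11241.547 W


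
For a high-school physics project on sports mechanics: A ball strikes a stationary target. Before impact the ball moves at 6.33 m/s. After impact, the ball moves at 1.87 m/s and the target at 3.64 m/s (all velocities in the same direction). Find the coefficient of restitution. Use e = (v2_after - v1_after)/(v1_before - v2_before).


e = (v2_after - v1_after) / (v1_before - v2_before)
Numerator = 3.64 - 1.87 = 1.77
Denominator = 6.33 - 0 = 6.33
e = 1.77 / 6.33 = 0.2796

0.2796


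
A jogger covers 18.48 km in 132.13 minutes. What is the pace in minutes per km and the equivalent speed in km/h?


Pace = time / distance = 132.13 min / 18.48 km = 7.1499 min/km
Speed = distance / time_in_hours = 18.48 / 2.2022 hr
Speed = 8.3917 km/h

7.1499 min/km, 8.3917 km/h


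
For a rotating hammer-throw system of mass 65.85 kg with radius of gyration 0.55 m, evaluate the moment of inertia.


I = m * k^2
I = 65.85 * 0.55^2
I = 65.85 * 0.3025 = 19.9196 kg*m^2

19.9196 kg*m^2


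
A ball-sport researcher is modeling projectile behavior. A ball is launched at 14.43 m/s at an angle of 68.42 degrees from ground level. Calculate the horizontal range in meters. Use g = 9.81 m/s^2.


R = v^2 * sin(2*theta) / g
Convert angle to radians: theta = 68.42 deg = 1.1942 rad
sin(2*theta) = sin(2.3883) = 0.684
R = 14.43^2 * 0.684 / 9.81
R = 208.2249 * 0.684 / 9.81 = 14.5192 m

14.5192 m


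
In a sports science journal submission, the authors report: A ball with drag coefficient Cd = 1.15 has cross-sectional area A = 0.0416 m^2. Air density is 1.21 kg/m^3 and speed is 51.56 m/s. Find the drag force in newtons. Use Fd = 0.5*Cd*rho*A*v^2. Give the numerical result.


Fd = 0.5 * Cd * rho * A * v^2
Fd = 0.5 * 1.15 * 1.21 * 0.0416 * 51.56^2
v^2 = 2658.4336
Fd = 0.5 * 1.15 * 1.21 * 0.0416 * 2658.4336 = 76.9436 N

76.9436 N


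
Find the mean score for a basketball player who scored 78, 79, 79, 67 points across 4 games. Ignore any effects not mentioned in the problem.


Average = sum / n
Sum = 303
Average = 303 / 4 = 75.75

75.75


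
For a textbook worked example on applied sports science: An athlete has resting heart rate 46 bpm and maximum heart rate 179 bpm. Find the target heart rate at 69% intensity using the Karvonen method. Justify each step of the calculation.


Target = HRrest + pct*(HRmax - HRrest)
Heart rate reserve = HRmax - HRrest = 179 - 46 = 133 bpm
Fraction = 69% = 0.69
Target = 46 + 0.69 * 133
Target = 46 + 91.77 = 137.77 bpm

137.77 bpm


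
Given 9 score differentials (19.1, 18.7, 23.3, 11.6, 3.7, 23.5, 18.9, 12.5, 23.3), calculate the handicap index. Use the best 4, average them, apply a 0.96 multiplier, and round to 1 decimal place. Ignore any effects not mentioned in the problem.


All differentials: 19.1, 18.7, 23.3, 11.6, 3.7, 23.5, 18.9, 12.5, 23.3
Sorted: 3.7, 11.6, 12.5, 18.7, 18.9, 19.1, 23.3, 23.3, 23.5
Best 4: 3.7, 11.6, 12.5, 18.7
Average of best = 46.5 / 4 = 11.625
Raw index = 11.625 * 0.96 = 11.16
Handicap index = round(11.16, 1) = 11.2

11.2


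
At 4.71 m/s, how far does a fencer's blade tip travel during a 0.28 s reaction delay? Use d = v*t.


d = v * t
d = 4.71 * 0.28
d = 1.3188 m

1.3188 m


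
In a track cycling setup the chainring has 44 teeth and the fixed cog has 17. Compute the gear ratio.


GR = front_teeth / rear_teeth
GR = 44 / 17
GR = 2.5882

2.5882


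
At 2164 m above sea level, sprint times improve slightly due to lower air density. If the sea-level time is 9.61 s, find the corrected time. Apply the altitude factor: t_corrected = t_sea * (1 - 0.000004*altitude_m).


Correction factor = 1 - 0.000004 * 2164 = 0.991344
t_corrected = t_sea * factor = 9.61 * 0.991344
t_corrected = 9.5268 s

9.5268 s


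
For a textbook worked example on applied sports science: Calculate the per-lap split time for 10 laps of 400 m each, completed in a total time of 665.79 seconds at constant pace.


Split time = total_time / n_laps = 665.79 / 10
Split time = 66.579 s per lap

66.579 s


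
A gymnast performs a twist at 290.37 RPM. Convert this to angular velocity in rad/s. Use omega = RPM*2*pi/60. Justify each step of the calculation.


omega = RPM * 2 * pi / 60
omega = 290.37 * 2 * 3.14159 / 60
omega = 1824.4485 / 60 = 30.4075 rad/s

30.4075 rad/s


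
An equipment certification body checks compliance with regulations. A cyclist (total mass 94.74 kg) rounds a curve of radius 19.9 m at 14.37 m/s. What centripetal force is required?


Fc = m * v^2 / r
v^2 = 14.37^2 = 206.4969
Fc = 94.74 * 206.4969 / 19.9
Fc = 19563.5163 / 19.9 = 983.0913 N

983.0913 N


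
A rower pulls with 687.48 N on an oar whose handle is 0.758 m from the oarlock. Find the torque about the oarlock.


tau = F * d
tau = 687.48 * 0.758
tau = 521.1098 N*m

521.1098 N*m


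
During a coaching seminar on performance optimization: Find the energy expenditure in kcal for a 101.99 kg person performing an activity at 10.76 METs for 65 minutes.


kcal = MET * mass * time_hr
Convert time: 65 min = 1.0833 hr
kcal = 10.76 * 101.99 * 1.0833
kcal = 1188.8634 kcal

1188.8634 kcal


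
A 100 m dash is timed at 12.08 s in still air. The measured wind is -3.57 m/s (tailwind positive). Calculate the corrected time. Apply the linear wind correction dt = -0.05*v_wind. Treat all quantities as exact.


dt = -0.05 * v_wind = -0.05 * -3.57 = 0.1785 s
t_corrected = t_still + dt = 12.08 + (0.1785)
t_corrected = 12.2585 s

12.2585 s


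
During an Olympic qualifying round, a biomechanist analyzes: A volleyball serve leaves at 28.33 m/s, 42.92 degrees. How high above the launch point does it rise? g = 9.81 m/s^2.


H = (v*sin(theta))^2 / (2*g)
vy = v*sin(theta) = 28.33 * sin(42.92 deg) = 19.2921 m/s
H = vy^2 / (2*g) = 372.1838 / (2*9.81)
H = 372.1838 / 19.62 = 18.9696 m

18.9696 m


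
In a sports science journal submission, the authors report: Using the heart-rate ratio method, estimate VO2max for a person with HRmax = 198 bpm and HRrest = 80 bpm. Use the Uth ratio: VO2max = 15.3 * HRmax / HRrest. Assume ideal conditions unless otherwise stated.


VO2max = 15.3 * HRmax / HRrest
VO2max = 15.3 * 198 / 80
VO2max = 3029.4 / 80 = 37.8675 mL/kg/min

37.8675 mL/kg/min


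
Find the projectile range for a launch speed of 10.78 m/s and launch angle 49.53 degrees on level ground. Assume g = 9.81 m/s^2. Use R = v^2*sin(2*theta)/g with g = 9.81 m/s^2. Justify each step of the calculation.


R = v^2 * sin(2*theta) / g
Convert angle to radians: theta = 49.53 deg = 0.8645 rad
sin(2*theta) = sin(1.7289) = 0.9875
R = 10.78^2 * 0.9875 / 9.81
R = 116.2084 * 0.9875 / 9.81 = 11.6981 m

11.6981 m


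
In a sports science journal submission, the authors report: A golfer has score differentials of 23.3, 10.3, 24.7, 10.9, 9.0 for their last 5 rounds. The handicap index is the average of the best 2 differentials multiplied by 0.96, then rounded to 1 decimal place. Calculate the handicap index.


All differentials: 23.3, 10.3, 24.7, 10.9, 9.0
Sorted: 9.0, 10.3, 10.9, 23.3, 24.7
Best 2: 9.0, 10.3
Average of best = 19.3 / 2 = 9.65
Raw index = 9.65 * 0.96 = 9.264
Handicap index = round(9.264, 1) = 9.3

9.3


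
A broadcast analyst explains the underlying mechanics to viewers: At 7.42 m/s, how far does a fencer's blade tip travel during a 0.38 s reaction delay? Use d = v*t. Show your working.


d = v * t
d = 7.42 * 0.38
d = 2.8196 m

2.8196 m


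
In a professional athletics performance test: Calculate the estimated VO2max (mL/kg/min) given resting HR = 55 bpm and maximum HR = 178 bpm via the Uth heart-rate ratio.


VO2max = 15.3 * HRmax / HRrest
VO2max = 15.3 * 178 / 55
VO2max = 2723.4 / 55 = 49.5164 mL/kg/min

49.5164 mL/kg/min


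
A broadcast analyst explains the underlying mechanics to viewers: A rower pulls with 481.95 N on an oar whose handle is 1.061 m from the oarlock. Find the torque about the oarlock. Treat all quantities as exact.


tau = F * d
tau = 481.95 * 1.061
tau = 511.3489 N*m

511.3489 N*m


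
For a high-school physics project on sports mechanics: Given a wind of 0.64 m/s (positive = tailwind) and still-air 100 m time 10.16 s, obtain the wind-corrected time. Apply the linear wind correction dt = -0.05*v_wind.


dt = -0.05 * v_wind = -0.05 * 0.64 = -0.032 s
t_corrected = t_still + dt = 10.16 + (-0.032)
t_corrected = 10.128 s

10.128 s


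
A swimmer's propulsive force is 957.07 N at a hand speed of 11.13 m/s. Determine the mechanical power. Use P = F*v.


P = F * v
P = 957.07 * 11.13
P = 10652.1891 W

10652.1891 W


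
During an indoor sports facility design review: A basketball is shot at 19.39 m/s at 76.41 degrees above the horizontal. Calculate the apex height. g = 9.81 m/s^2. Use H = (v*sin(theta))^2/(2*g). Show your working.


H = (v*sin(theta))^2 / (2*g)
vy = v*sin(theta) = 19.39 * sin(76.41 deg) = 18.8471 m/s
H = vy^2 / (2*g) = 355.2139 / (2*9.81)
H = 355.2139 / 19.62 = 18.1047 m

18.1047 m


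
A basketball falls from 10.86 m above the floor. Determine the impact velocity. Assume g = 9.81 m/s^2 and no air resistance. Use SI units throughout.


v = sqrt(2 * g * h)
v = sqrt(2 * 9.81 * 10.86)
v = sqrt(213.0732) = 14.597 m/s

14.597 m/s


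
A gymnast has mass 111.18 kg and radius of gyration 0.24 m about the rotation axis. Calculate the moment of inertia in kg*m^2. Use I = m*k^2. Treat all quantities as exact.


I = m * k^2
I = 111.18 * 0.24^2
I = 111.18 * 0.0576 = 6.404 kg*m^2

6.404 kg*m^2


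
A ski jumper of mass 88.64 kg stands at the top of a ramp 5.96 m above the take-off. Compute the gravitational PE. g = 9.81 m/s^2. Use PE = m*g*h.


PE = m * g * h
PE = 88.64 * 9.81 * 5.96
PE = 869.5584 * 5.96 = 5182.5681 J

5182.5681 J


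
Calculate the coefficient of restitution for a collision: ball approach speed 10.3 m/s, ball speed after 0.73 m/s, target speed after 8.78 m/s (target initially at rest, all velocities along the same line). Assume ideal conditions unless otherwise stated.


e = (v2_after - v1_after) / (v1_before - v2_before)
Numerator = 8.78 - 0.73 = 8.05
Denominator = 10.3 - 0 = 10.3
e = 8.05 / 10.3 = 0.7816

0.7816


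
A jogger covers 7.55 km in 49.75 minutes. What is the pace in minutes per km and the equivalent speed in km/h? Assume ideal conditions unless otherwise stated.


Pace = time / distance = 49.75 min / 7.55 km = 6.5894 min/km
Speed = distance / time_in_hours = 7.55 / 0.8292 hr
Speed = 9.1055 km/h

6.5894 min/km, 9.1055 km/h


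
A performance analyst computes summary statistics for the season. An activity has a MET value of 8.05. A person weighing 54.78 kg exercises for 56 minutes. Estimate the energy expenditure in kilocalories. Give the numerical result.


kcal = MET * mass * time_hr
Convert time: 56 min = 0.9333 hr
kcal = 8.05 * 54.78 * 0.9333
kcal = 411.5804 kcal

411.5804 kcal


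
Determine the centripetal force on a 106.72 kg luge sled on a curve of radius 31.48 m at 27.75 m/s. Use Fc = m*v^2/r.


Fc = m * v^2 / r
v^2 = 27.75^2 = 770.0625
Fc = 106.72 * 770.0625 / 31.48
Fc = 82181.07 / 31.48 = 2610.5804 N

2610.5804 N


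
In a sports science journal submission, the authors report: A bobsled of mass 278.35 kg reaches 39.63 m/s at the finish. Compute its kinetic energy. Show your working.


KE = 0.5 * m * v^2
KE = 0.5 * 278.35 * 39.63^2
KE = 0.5 * 278.35 * 1570.5369 = 218579.4731 J

218579.4731 J


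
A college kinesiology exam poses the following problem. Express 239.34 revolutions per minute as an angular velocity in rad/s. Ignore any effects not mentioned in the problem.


omega = RPM * 2 * pi / 60
omega = 239.34 * 2 * 3.14159 / 60
omega = 1503.8176 / 60 = 25.0636 rad/s

25.0636 rad/s


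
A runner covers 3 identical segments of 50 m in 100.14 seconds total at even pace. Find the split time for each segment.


Split time = total_time / n_laps = 100.14 / 3
Split time = 33.38 s per lap

33.38 s


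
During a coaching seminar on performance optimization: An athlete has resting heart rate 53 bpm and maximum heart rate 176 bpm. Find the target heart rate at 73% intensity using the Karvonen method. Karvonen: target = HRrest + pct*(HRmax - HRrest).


Target = HRrest + pct*(HRmax - HRrest)
Heart rate reserve = HRmax - HRrest = 176 - 53 = 123 bpm
Fraction = 73% = 0.73
Target = 53 + 0.73 * 123
Target = 53 + 89.79 = 142.79 bpm

142.79 bpm


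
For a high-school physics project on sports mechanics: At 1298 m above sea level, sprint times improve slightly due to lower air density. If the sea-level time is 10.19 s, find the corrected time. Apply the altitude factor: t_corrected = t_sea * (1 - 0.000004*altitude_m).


Correction factor = 1 - 0.000004 * 1298 = 0.994808
t_corrected = t_sea * factor = 10.19 * 0.994808
t_corrected = 10.1371 s

10.1371 s


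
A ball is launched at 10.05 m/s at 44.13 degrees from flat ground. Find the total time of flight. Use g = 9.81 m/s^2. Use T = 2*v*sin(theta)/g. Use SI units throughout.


T = 2*v*sin(theta)/g
sin(theta) = sin(44.13 deg) = 0.6963
T = 2*10.05*0.6963 / 9.81
T = 13.9954 / 9.81 = 1.4266 s

1.4266 s


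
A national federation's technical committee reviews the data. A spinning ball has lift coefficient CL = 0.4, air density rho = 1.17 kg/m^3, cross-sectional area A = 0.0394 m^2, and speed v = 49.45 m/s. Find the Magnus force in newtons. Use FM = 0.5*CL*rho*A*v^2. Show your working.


FM = 0.5 * CL * rho * A * v^2
FM = 0.5 * 0.4 * 1.17 * 0.0394 * 49.45^2
v^2 = 2445.3025
FM = 0.5 * 0.4 * 1.17 * 0.0394 * 2445.3025 = 22.5447 N

22.5447 N


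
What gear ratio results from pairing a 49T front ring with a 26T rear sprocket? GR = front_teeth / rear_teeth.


GR = front_teeth / rear_teeth
GR = 49 / 26
GR = 1.8846

1.8846


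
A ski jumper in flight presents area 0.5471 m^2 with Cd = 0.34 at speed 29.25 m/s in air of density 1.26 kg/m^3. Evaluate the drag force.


Fd = 0.5 * Cd * rho * A * v^2
Fd = 0.5 * 0.34 * 1.26 * 0.5471 * 29.25^2
v^2 = 855.5625
Fd = 0.5 * 0.34 * 1.26 * 0.5471 * 855.5625 = 100.2624 N

100.2624 N


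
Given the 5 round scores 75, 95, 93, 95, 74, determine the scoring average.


Average = sum / n
Sum = 432
Average = 432 / 5 = 86.4

86.4


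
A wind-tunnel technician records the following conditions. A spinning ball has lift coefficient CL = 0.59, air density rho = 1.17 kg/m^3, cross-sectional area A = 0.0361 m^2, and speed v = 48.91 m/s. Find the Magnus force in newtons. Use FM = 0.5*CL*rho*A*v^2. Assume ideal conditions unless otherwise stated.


FM = 0.5 * CL * rho * A * v^2
FM = 0.5 * 0.59 * 1.17 * 0.0361 * 48.91^2
v^2 = 2392.1881
FM = 0.5 * 0.59 * 1.17 * 0.0361 * 2392.1881 = 29.8065 N

29.8065 N
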